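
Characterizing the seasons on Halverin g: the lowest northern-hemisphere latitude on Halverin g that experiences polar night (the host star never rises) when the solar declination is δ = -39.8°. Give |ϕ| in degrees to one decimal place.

Polar night requires cos h₀ = −tan ϕ tan δ ≥ 1, i.e. tan ϕ tan δ ≤ −1.
The boundary is |tan ϕ| · |tan δ| = 1, so |ϕ| = 90° − |δ| = 90° − 39.8° = 50.2° in the northern hemisphere.

|ϕ| = 50.2°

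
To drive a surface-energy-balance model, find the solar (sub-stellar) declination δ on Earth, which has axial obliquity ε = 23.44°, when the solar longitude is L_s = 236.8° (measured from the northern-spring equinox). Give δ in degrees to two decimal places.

δ = -19.44°

sin δ = sin ε · sin L_s = sin 23.44° × sin 236.8° = -0.332855.
δ = arcsin(-0.332855) = -19.44°.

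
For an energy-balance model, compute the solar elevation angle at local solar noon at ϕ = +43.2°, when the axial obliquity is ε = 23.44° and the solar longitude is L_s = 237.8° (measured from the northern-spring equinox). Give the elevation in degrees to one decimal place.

Solar declination: sin δ = sin ε · sin L_s = sin 23.44° × sin 237.8° = -0.33661, so δ = -19.670°.
At local noon the hour angle is zero, so the zenith angle equals |ϕ − δ| = |+43.2° − (-19.670°)| = 62.870°.
Elevation = 90° − 62.870° = 27.1°.

27.1°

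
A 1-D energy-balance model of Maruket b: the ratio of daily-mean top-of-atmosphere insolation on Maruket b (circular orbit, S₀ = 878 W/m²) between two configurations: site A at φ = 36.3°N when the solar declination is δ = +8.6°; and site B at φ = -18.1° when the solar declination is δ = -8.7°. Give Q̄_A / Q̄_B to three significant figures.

Q̄_A / Q̄_B ≈ 0.927

— Configuration A (φ=+36.3°):
cos H₀ = −tan(+36.3°) tan(+8.600°) = -0.1111, H₀ = 1.6821 rad.
Bracket: H₀ sin φ sin δ + cos φ cos δ sin H₀ = 1.6821×0.59201×0.14954 + 0.80593×0.98876×0.99381 = 0.148915 + 0.791939 = 0.940854.
Q̄ = (S₀/π) × [bracket] = (878/π) × 0.940854 = 262.95 W/m².
— Configuration B (φ=-18.1°):
cos H₀ = −tan(-18.1°) tan(-8.700°) = -0.0500, H₀ = 1.6208 rad.
Bracket: H₀ sin φ sin δ + cos φ cos δ sin H₀ = 1.6208×-0.31068×-0.15126 + 0.95052×0.98849×0.99875 = 0.076167 + 0.938405 = 1.014572.
Q̄ = (S₀/π) × [bracket] = (878/π) × 1.014572 = 283.55 W/m².
Ratio Q̄_A / Q̄_B = 262.95 / 283.55 = 0.9273.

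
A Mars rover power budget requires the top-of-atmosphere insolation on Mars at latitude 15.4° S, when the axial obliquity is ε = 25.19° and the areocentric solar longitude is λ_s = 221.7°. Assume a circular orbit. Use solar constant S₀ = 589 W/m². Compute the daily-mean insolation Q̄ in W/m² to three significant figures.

Q̄ ≈ 196 W/m²

sin δ = sin 25.19° × sin 221.7° = -0.28314, so δ = -16.447°.
cos H₀ = −tan(-15.4°) tan(-16.447°) = -0.0813, H₀ = 1.6522 rad.
Bracket: H₀ sin φ sin δ + cos φ cos δ sin H₀ = 1.6522×-0.26556×-0.28314 + 0.96410×0.95908×0.99669 = 0.124230 + 0.921588 = 1.045818.
Q̄ = (S₀/π) × [bracket] = (589/π) × 1.045818 = 196.1 W/m².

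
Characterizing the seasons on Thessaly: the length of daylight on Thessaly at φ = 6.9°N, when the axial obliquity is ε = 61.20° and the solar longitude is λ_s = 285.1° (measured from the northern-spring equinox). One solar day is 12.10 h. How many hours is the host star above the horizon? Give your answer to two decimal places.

Solar declination: sin δ = sin ε · sin λ_s = sin 61.20° × sin 285.1° = -0.84605, so δ = -57.785°.
cos H₀ = −tan φ · tan δ = −tan(+6.9°) × tan(-57.785°) = 0.1921, so H₀ = 1.3775 rad = 78.93°.
Daylight = 2H₀/(2π) × 12.10 h = (1.3775/π) × 12.10 = 5.31 h.

5.31 h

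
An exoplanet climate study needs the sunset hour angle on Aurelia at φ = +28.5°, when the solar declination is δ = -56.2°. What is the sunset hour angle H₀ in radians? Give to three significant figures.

cos H₀ = −tan φ · tan δ = −tan(+28.5°) × tan(-56.200°) = 0.8111, so H₀ = 0.6248 rad = 35.80°.

H₀ = 0.625 rad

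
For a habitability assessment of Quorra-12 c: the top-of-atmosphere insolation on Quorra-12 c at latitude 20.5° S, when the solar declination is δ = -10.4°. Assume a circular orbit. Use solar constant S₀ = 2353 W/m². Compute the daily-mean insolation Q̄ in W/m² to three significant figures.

Q̄ ≈ 766 W/m²

cos H₀ = −tan(-20.5°) tan(-10.400°) = -0.0686, H₀ = 1.6395 rad.
Bracket: H₀ sin φ sin δ + cos φ cos δ sin H₀ = 1.6395×-0.35021×-0.18052 + 0.93667×0.98357×0.99764 = 0.103649 + 0.919106 = 1.022755.
Q̄ = (S₀/π) × [bracket] = (2353/π) × 1.022755 = 766.0 W/m².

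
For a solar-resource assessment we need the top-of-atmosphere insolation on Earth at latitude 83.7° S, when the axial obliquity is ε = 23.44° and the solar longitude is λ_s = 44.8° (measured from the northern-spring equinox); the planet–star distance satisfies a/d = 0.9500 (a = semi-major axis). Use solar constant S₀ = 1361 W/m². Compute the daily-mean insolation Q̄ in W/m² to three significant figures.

Q̄ ≈ 0.00 W/m²

Solar declination: sin δ = sin ε · sin λ_s = sin 23.44° × sin 44.8° = 0.28030, so δ = +16.278°.
cos H₀ = −tan(-83.7°) tan(+16.278°) = 2.6449 ≥ 1 ⇒ polar night, H₀ = 0 and Q̄ = 0.
Inverse-square distance factor (a/d)² = 0.9500² = 0.902500.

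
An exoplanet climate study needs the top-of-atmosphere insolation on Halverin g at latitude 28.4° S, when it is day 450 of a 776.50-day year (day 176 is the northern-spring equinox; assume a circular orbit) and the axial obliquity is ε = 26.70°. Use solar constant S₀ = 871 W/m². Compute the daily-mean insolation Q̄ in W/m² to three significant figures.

Q̄ ≈ 158 W/m²

Solar longitude: λ_s = 360° × (450 − 176)/776.50 = 127.032°.
sin δ = sin 26.70° × sin 127.032° = 0.35869, so δ = +21.020°.
cos H₀ = −tan(-28.4°) tan(+21.020°) = 0.2078, H₀ = 1.3615 rad.
Bracket: H₀ sin φ sin δ + cos φ cos δ sin H₀ = 1.3615×-0.47562×0.35869 + 0.87965×0.93346×0.97818 = -0.232272 + 0.803201 = 0.570929.
Q̄ = (S₀/π) × [bracket] = (871/π) × 0.570929 = 158.3 W/m².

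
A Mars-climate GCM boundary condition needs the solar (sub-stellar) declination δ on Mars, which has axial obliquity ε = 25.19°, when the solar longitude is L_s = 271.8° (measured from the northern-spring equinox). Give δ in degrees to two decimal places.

δ = -25.18°

sin δ = sin ε · sin L_s = sin 25.19° × sin 271.8° = -0.425411.
δ = arcsin(-0.425411) = -25.18°.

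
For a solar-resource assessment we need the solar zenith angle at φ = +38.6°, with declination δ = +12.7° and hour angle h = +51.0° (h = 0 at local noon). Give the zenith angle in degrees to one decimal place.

θ_z = 51.9°

cos θ_z = sin φ sin δ + cos φ cos δ cos h = 0.137158 + 0.479794 = 0.616952.
θ_z = arccos(0.616952) = 51.9°.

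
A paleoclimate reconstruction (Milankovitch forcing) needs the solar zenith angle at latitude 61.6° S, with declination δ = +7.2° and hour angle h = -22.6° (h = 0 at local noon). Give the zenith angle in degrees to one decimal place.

cos θ_z = sin φ sin δ + cos φ cos δ cos h = -0.110249 + 0.435639 = 0.325390.
θ_z = arccos(0.325390) = 71.0°.

θ_z = 71.0°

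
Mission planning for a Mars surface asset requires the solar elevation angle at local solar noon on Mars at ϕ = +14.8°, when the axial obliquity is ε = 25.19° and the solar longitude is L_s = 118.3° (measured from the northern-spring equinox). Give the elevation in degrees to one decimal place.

Solar declination: sin δ = sin ε · sin L_s = sin 25.19° × sin 118.3° = 0.37475, so δ = +22.009°.
At local noon the hour angle is zero, so the zenith angle equals |ϕ − δ| = |+14.8° − (+22.009°)| = 7.209°.
Elevation = 90° − 7.209° = 82.8°.

82.8°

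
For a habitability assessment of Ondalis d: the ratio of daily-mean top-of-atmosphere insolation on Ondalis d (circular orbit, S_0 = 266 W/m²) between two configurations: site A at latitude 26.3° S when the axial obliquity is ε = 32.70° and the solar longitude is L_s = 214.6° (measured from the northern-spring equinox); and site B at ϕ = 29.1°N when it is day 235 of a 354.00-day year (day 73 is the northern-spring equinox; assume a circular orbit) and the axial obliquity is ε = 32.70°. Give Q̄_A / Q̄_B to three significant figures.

Q̄_A / Q̄_B ≈ 1.10

— Configuration A (ϕ=-26.3°):
Solar declination: sin δ = sin ε · sin L_s = sin 32.70° × sin 214.6° = -0.30677, so δ = -17.865°.
cos h₀ = −tan(-26.3°) tan(-17.865°) = -0.1593, h₀ = 1.7308 rad.
Bracket: h₀ sin ϕ sin δ + cos ϕ cos δ sin h₀ = 1.7308×-0.44307×-0.30677 + 0.89649×0.95178×0.98723 = 0.235251 + 0.842365 = 1.077616.
Q̄ = (S_0/π) × [bracket] = (266/π) × 1.077616 = 91.242 W/m².
— Configuration B (ϕ=+29.1°):
Solar longitude: L_s = 360° × (235 − 73)/354.00 = 164.746°.
sin δ = sin 32.70° × sin 164.746° = 0.14214, so δ = +8.172°.
cos h₀ = −tan(+29.1°) tan(+8.172°) = -0.0799, h₀ = 1.6508 rad.
Bracket: h₀ sin ϕ sin δ + cos ϕ cos δ sin h₀ = 1.6508×0.48634×0.14214 + 0.87377×0.98985×0.99680 = 0.114117 + 0.862134 = 0.976251.
Q̄ = (S_0/π) × [bracket] = (266/π) × 0.976251 = 82.660 W/m².
Ratio Q̄_A / Q̄_B = 91.242 / 82.660 = 1.104.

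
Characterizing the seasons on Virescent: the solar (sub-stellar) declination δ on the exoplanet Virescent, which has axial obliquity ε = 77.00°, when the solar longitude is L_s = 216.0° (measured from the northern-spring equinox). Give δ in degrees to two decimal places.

δ = -34.94°

sin δ = sin ε · sin L_s = sin 77.00° × sin 216.0° = -0.572720.
δ = arcsin(-0.572720) = -34.94°.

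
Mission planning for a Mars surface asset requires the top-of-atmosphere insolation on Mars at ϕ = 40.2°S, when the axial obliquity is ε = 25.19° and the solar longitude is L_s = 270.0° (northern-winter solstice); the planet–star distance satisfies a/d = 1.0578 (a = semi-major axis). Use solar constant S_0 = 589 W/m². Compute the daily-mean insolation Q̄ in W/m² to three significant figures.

Solar declination: sin δ = sin ε · sin L_s = sin 25.19° × sin 270.0° = -0.42562, so δ = -25.190°.
cos h₀ = −tan(-40.2°) tan(-25.190°) = -0.3975, h₀ = 1.9796 rad.
Bracket: h₀ sin ϕ sin δ + cos ϕ cos δ sin h₀ = 1.9796×-0.64546×-0.42562 + 0.76380×0.90490×0.91761 = 0.543837 + 0.634218 = 1.178055.
Inverse-square distance factor (a/d)² = 1.0578² = 1.118941.
Q̄ = (S_0/π) × 1.118941 × [bracket] = (589/π) × 1.118941 × 1.178055 = 247.1 W/m².

Q̄ ≈ 247 W/m²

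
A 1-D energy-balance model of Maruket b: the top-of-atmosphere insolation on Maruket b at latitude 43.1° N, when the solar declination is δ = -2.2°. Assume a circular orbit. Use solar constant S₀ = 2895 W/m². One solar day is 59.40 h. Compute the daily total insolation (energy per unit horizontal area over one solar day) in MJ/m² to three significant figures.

136 MJ/m²

cos H₀ = −tan(+43.1°) tan(-2.200°) = 0.0359, H₀ = 1.5348 rad.
Bracket: H₀ sin φ sin δ + cos φ cos δ sin H₀ = 1.5348×0.68327×-0.03839 + 0.73016×0.99926×0.99935 = -0.040259 + 0.729145 = 0.688886.
Q̄ = (S₀/π) × [bracket] = (2895/π) × 0.688886 = 634.81 W/m².
Daily total = Q̄ × 59.40 h × 3600 s/h = 634.81 × 59.40 × 3600 / 10⁶ = 135.7 MJ/m².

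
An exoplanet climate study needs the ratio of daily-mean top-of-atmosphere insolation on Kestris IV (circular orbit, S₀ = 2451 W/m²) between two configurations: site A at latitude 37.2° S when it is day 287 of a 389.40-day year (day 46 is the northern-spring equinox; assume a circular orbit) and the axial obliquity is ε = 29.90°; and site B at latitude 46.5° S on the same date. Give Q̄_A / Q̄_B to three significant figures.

Q̄_A / Q̄_B ≈ 1.02

— Configuration A (φ=-37.2°):
Solar longitude: λ_s = 360° × (287 − 46)/389.40 = 222.804°.
sin δ = sin 29.90° × sin 222.804° = -0.33872, so δ = -19.799°.
cos H₀ = −tan(-37.2°) tan(-19.799°) = -0.2733, H₀ = 1.8476 rad.
Bracket: H₀ sin φ sin δ + cos φ cos δ sin H₀ = 1.8476×-0.60460×-0.33872 + 0.79653×0.94089×0.96194 = 0.378370 + 0.720923 = 1.099293.
Q̄ = (S₀/π) × [bracket] = (2451/π) × 1.099293 = 857.64 W/m².
— Configuration B (φ=-46.5°):
cos H₀ = −tan(-46.5°) tan(-19.799°) = -0.3794, H₀ = 1.9599 rad.
Bracket: H₀ sin φ sin δ + cos φ cos δ sin H₀ = 1.9599×-0.72537×-0.33872 + 0.68835×0.94089×0.92525 = 0.481542 + 0.599249 = 1.080791.
Q̄ = (S₀/π) × [bracket] = (2451/π) × 1.080791 = 843.21 W/m².
Ratio Q̄_A / Q̄_B = 857.64 / 843.21 = 1.017.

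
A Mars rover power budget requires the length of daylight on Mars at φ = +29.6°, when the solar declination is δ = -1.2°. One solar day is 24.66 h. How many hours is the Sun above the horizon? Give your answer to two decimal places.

cos H₀ = −tan φ · tan δ = −tan(+29.6°) × tan(-1.200°) = 0.0119, so H₀ = 1.5589 rad = 89.32°.
Daylight = 2H₀/(2π) × 24.66 h = (1.5589/π) × 24.66 = 12.24 h.

12.24 h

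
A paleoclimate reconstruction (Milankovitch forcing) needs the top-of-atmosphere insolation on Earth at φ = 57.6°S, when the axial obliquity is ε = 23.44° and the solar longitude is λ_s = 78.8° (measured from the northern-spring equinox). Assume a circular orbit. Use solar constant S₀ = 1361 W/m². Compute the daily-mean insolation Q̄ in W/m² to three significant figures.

Q̄ ≈ 39.3 W/m²

Solar declination: sin δ = sin ε · sin λ_s = sin 23.44° × sin 78.8° = 0.39021, so δ = +22.968°.
cos H₀ = −tan(-57.6°) tan(+22.968°) = 0.6678, H₀ = 0.8395 rad.
Bracket: H₀ sin φ sin δ + cos φ cos δ sin H₀ = 0.8395×-0.84433×0.39021 + 0.53583×0.92072×0.74432 = -0.276587 + 0.367210 = 0.090623.
Q̄ = (S₀/π) × [bracket] = (1361/π) × 0.090623 = 39.26 W/m².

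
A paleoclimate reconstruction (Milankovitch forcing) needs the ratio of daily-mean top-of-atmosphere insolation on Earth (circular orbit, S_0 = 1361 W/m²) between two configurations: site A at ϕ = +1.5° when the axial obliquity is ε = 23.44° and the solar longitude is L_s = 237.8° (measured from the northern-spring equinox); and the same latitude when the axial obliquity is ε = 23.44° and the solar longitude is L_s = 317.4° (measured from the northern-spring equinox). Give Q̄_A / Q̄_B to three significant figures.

Q̄_A / Q̄_B ≈ 0.975

— Configuration A (ϕ=+1.5°):
Solar declination: sin δ = sin ε · sin L_s = sin 23.44° × sin 237.8° = -0.33661, so δ = -19.670°.
cos h₀ = −tan(+1.5°) tan(-19.670°) = 0.0094, h₀ = 1.5614 rad.
Bracket: h₀ sin ϕ sin δ + cos ϕ cos δ sin h₀ = 1.5614×0.02618×-0.33661 + 0.99966×0.94165×0.99996 = -0.013760 + 0.941292 = 0.927532.
Q̄ = (S_0/π) × [bracket] = (1361/π) × 0.927532 = 401.83 W/m².
— Configuration B (ϕ=+1.5°):
Solar declination: sin δ = sin ε · sin L_s = sin 23.44° × sin 317.4° = -0.26925, so δ = -15.620°.
cos h₀ = −tan(+1.5°) tan(-15.620°) = 0.0073, h₀ = 1.5635 rad.
Bracket: h₀ sin ϕ sin δ + cos ϕ cos δ sin h₀ = 1.5635×0.02618×-0.26925 + 0.99966×0.96307×0.99997 = -0.011021 + 0.962714 = 0.951693.
Q̄ = (S_0/π) × [bracket] = (1361/π) × 0.951693 = 412.29 W/m².
Ratio Q̄_A / Q̄_B = 401.83 / 412.29 = 0.9746.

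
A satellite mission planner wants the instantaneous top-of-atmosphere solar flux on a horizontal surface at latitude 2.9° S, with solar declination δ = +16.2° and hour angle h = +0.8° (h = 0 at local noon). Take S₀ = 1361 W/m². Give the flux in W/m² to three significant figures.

cos θ_z = sin φ sin δ + cos φ cos δ cos h = -0.014115 + 0.958970 = 0.944855.
Flux = S₀ · cos θ_z = 1361 × 0.944855 = 1286 W/m².

1.29e+03 W/m²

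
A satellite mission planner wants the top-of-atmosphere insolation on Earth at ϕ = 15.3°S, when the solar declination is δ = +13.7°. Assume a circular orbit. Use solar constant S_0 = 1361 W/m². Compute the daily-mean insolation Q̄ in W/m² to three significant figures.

cos h₀ = −tan(-15.3°) tan(+13.700°) = 0.0667, h₀ = 1.5041 rad.
Bracket: h₀ sin ϕ sin δ + cos ϕ cos δ sin h₀ = 1.5041×-0.26387×0.23684 + 0.96456×0.97155×0.99777 = -0.093999 + 0.935028 = 0.841029.
Q̄ = (S_0/π) × [bracket] = (1361/π) × 0.841029 = 364.4 W/m².

Q̄ ≈ 364 W/m²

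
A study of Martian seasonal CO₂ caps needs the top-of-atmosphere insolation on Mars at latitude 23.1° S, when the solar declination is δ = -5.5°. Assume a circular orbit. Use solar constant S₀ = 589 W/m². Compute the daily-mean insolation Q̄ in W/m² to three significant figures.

cos H₀ = −tan(-23.1°) tan(-5.500°) = -0.0411, H₀ = 1.6119 rad.
Bracket: H₀ sin φ sin δ + cos φ cos δ sin H₀ = 1.6119×-0.39234×-0.09585 + 0.91982×0.99540×0.99916 = 0.060617 + 0.914820 = 0.975437.
Q̄ = (S₀/π) × [bracket] = (589/π) × 0.975437 = 182.9 W/m².

Q̄ ≈ 183 W/m²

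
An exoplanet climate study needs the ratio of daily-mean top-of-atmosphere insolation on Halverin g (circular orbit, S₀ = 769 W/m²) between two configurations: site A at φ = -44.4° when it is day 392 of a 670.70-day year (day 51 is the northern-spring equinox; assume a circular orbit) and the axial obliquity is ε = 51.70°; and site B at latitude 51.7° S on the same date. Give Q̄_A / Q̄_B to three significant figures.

Q̄_A / Q̄_B ≈ 1.13

— Configuration A (φ=-44.4°):
Solar longitude: λ_s = 360° × (392 − 51)/670.70 = 183.033°.
sin δ = sin 51.70° × sin 183.033° = -0.04152, so δ = -2.380°.
cos H₀ = −tan(-44.4°) tan(-2.380°) = -0.0407, H₀ = 1.6115 rad.
Bracket: H₀ sin φ sin δ + cos φ cos δ sin H₀ = 1.6115×-0.69966×-0.04152 + 0.71447×0.99914×0.99917 = 0.046814 + 0.713263 = 0.760077.
Q̄ = (S₀/π) × [bracket] = (769/π) × 0.760077 = 186.05 W/m².
— Configuration B (φ=-51.7°):
cos H₀ = −tan(-51.7°) tan(-2.380°) = -0.0526, H₀ = 1.6234 rad.
Bracket: H₀ sin φ sin δ + cos φ cos δ sin H₀ = 1.6234×-0.78478×-0.04152 + 0.61978×0.99914×0.99861 = 0.052897 + 0.618386 = 0.671283.
Q̄ = (S₀/π) × [bracket] = (769/π) × 0.671283 = 164.32 W/m².
Ratio Q̄_A / Q̄_B = 186.05 / 164.32 = 1.132.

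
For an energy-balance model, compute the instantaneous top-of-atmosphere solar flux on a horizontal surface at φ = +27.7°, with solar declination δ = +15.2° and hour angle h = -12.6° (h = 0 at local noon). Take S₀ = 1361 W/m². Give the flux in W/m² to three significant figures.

1.30e+03 W/m²

cos θ_z = sin φ sin δ + cos φ cos δ cos h = 0.121877 + 0.833842 = 0.955719.
Flux = S₀ · cos θ_z = 1361 × 0.955719 = 1301 W/m².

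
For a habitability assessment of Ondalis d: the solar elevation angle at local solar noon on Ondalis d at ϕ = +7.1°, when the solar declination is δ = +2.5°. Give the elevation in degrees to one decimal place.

85.4°

At local noon the hour angle is zero, so the zenith angle equals |ϕ − δ| = |+7.1° − (+2.500°)| = 4.600°.
Elevation = 90° − 4.600° = 85.4°.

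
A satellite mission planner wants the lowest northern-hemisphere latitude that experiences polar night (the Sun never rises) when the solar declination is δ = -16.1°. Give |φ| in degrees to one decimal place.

|φ| = 73.9°

Polar night requires cos H₀ = −tan φ tan δ ≥ 1, i.e. tan φ tan δ ≤ −1.
The boundary is |tan φ| · |tan δ| = 1, so |φ| = 90° − |δ| = 90° − 16.1° = 73.9° in the northern hemisphere.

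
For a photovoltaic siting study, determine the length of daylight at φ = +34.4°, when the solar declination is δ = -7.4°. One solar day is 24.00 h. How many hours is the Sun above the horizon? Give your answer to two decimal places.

cos H₀ = −tan φ · tan δ = −tan(+34.4°) × tan(-7.400°) = 0.0889, so H₀ = 1.4817 rad = 84.90°.
Daylight = 2H₀/(2π) × 24.00 h = (1.4817/π) × 24.00 = 11.32 h.

11.32 h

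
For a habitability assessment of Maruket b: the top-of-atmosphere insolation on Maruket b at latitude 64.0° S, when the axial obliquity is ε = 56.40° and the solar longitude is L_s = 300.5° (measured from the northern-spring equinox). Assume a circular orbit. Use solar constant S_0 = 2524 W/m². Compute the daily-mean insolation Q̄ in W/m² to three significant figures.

Q̄ ≈ 1.63e+03 W/m²

Solar declination: sin δ = sin ε · sin L_s = sin 56.40° × sin 300.5° = -0.71767, so δ = -45.862°.
cos h₀ = −tan(-64.0°) tan(-45.862°) = -2.1130 ≤ −1 ⇒ polar day, h₀ = π.
Bracket: h₀ sin ϕ sin δ + cos ϕ cos δ sin h₀ = 3.1416×-0.89879×-0.71767 + 0.43837×0.69638×0.00000 = 2.026441 + 0.000000 = 2.026441.
Q̄ = (S_0/π) × [bracket] = (2524/π) × 2.026441 = 1628 W/m².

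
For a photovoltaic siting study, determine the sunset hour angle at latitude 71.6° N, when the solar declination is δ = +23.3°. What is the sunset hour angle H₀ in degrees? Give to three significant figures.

H₀ = 180°

Sunrise equation: cos H₀ = −tan φ · tan δ = -1.2946 ≤ −1, so the Sun never sets (polar day) and H₀ = π.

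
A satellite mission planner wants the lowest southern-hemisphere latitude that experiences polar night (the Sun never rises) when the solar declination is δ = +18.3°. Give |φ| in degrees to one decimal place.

Polar night requires cos H₀ = −tan φ tan δ ≥ 1, i.e. tan φ tan δ ≤ −1.
The boundary is |tan φ| · |tan δ| = 1, so |φ| = 90° − |δ| = 90° − 18.3° = 71.7° in the southern hemisphere.

|φ| = 71.7°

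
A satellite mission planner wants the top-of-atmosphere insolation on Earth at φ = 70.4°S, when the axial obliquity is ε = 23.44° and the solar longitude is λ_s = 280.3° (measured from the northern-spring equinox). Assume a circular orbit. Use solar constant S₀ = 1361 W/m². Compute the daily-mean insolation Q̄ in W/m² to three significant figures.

Solar declination: sin δ = sin ε · sin λ_s = sin 23.44° × sin 280.3° = -0.39138, so δ = -23.040°.
cos H₀ = −tan(-70.4°) tan(-23.040°) = -1.1944 ≤ −1 ⇒ polar day, H₀ = π.
Bracket: H₀ sin φ sin δ + cos φ cos δ sin H₀ = 3.1416×-0.94206×-0.39138 + 0.33545×0.92023×0.00000 = 1.158319 + 0.000000 = 1.158319.
Q̄ = (S₀/π) × [bracket] = (1361/π) × 1.158319 = 501.8 W/m².

Q̄ ≈ 502 W/m²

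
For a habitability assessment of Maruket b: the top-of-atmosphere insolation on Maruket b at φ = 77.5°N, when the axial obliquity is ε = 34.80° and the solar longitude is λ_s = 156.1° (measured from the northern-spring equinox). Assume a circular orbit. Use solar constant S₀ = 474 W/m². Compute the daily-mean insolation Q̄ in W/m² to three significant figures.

Q̄ ≈ 107 W/m²

Solar declination: sin δ = sin ε · sin λ_s = sin 34.80° × sin 156.1° = 0.23122, so δ = +13.369°.
cos H₀ = −tan(+77.5°) tan(+13.369°) = -1.0720 ≤ −1 ⇒ polar day, H₀ = π.
Bracket: H₀ sin φ sin δ + cos φ cos δ sin H₀ = 3.1416×0.97630×0.23122 + 0.21644×0.97290×0.00000 = 0.709185 + 0.000000 = 0.709185.
Q̄ = (S₀/π) × [bracket] = (474/π) × 0.709185 = 107.0 W/m².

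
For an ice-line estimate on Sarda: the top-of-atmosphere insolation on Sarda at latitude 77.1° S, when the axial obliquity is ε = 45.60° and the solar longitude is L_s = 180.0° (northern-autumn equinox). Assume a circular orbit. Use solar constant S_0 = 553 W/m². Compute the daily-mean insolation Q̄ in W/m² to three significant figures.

Solar declination: sin δ = sin ε · sin L_s = sin 45.60° × sin 180.0° = 0.00000, so δ = +0.000°.
cos h₀ = −tan(-77.1°) tan(+0.000°) = 0.0000, h₀ = 1.5708 rad.
Bracket: h₀ sin ϕ sin δ + cos ϕ cos δ sin h₀ = 1.5708×-0.97476×0.00000 + 0.22325×1.00000×1.00000 = -0.000000 + 0.223250 = 0.223250.
Q̄ = (S_0/π) × [bracket] = (553/π) × 0.223250 = 39.30 W/m².

Q̄ ≈ 39.3 W/m²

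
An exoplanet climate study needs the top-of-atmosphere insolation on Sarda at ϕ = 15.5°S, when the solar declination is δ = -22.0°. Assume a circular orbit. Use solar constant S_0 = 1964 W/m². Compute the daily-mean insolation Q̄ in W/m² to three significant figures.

Q̄ ≈ 660 W/m²

cos h₀ = −tan(-15.5°) tan(-22.000°) = -0.1120, h₀ = 1.6831 rad.
Bracket: h₀ sin ϕ sin δ + cos ϕ cos δ sin h₀ = 1.6831×-0.26724×-0.37461 + 0.96363×0.92718×0.99370 = 0.168496 + 0.887830 = 1.056326.
Q̄ = (S_0/π) × [bracket] = (1964/π) × 1.056326 = 660.4 W/m².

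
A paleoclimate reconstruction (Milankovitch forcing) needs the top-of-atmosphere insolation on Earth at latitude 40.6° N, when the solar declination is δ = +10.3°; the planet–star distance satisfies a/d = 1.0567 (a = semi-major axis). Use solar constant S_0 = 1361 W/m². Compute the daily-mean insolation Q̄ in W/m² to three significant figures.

Q̄ ≈ 454 W/m²

cos h₀ = −tan(+40.6°) tan(+10.300°) = -0.1558, h₀ = 1.7272 rad.
Bracket: h₀ sin ϕ sin δ + cos ϕ cos δ sin h₀ = 1.7272×0.65077×0.17880 + 0.75927×0.98389×0.98779 = 0.200973 + 0.737917 = 0.938890.
Inverse-square distance factor (a/d)² = 1.0567² = 1.116615.
Q̄ = (S_0/π) × 1.116615 × [bracket] = (1361/π) × 1.116615 × 0.938890 = 454.2 W/m².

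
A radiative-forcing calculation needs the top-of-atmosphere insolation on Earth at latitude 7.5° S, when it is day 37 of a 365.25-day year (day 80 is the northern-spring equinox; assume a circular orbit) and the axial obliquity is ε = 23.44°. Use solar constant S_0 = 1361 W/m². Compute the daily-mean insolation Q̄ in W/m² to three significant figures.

Solar longitude: L_s = 360° × (37 − 80)/365.25 = -42.382°, i.e. -42.382° + 360° = 317.618°.
sin δ = sin 23.44° × sin 317.618° = -0.26814, so δ = -15.553°.
cos h₀ = −tan(-7.5°) tan(-15.553°) = -0.0366, h₀ = 1.6074 rad.
Bracket: h₀ sin ϕ sin δ + cos ϕ cos δ sin h₀ = 1.6074×-0.13053×-0.26814 + 0.99144×0.96338×0.99933 = 0.056260 + 0.954494 = 1.010754.
Q̄ = (S_0/π) × [bracket] = (1361/π) × 1.010754 = 437.9 W/m².

Q̄ ≈ 438 W/m²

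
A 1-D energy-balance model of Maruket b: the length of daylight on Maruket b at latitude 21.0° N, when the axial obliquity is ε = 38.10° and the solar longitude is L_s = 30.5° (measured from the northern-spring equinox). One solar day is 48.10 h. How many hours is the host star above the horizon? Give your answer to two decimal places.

Solar declination: sin δ = sin ε · sin L_s = sin 38.10° × sin 30.5° = 0.31317, so δ = +18.250°.
cos h₀ = −tan ϕ · tan δ = −tan(+21.0°) × tan(+18.250°) = -0.1266, so h₀ = 1.6977 rad = 97.27°.
Daylight = 2h₀/(2π) × 48.10 h = (1.6977/π) × 48.10 = 25.99 h.

25.99 h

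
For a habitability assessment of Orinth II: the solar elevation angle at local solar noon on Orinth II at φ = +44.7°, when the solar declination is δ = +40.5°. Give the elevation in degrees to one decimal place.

At local noon the hour angle is zero, so the zenith angle equals |φ − δ| = |+44.7° − (+40.500°)| = 4.200°.
Elevation = 90° − 4.200° = 85.8°.

85.8°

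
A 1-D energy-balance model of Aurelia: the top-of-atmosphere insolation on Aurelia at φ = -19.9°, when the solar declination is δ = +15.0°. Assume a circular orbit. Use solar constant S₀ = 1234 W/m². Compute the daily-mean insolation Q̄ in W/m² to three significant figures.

cos H₀ = −tan(-19.9°) tan(+15.000°) = 0.0970, H₀ = 1.4736 rad.
Bracket: H₀ sin φ sin δ + cos φ cos δ sin H₀ = 1.4736×-0.34038×0.25882 + 0.94029×0.96593×0.99528 = -0.129820 + 0.903967 = 0.774147.
Q̄ = (S₀/π) × [bracket] = (1234/π) × 0.774147 = 304.1 W/m².

Q̄ ≈ 304 W/m²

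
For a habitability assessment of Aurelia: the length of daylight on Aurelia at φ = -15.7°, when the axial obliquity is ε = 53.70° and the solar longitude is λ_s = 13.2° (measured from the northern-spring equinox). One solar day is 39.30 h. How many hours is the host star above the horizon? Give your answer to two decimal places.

18.99 h

Solar declination: sin δ = sin ε · sin λ_s = sin 53.70° × sin 13.2° = 0.18403, so δ = +10.605°.
cos H₀ = −tan φ · tan δ = −tan(-15.7°) × tan(+10.605°) = 0.0526, so H₀ = 1.5181 rad = 86.98°.
Daylight = 2H₀/(2π) × 39.30 h = (1.5181/π) × 39.30 = 18.99 h.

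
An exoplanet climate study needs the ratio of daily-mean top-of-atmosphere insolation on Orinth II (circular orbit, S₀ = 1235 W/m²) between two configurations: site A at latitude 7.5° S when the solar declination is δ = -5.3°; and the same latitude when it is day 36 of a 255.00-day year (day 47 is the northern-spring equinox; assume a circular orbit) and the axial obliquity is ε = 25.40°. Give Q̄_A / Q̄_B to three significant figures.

— Configuration A (φ=-7.5°):
cos H₀ = −tan(-7.5°) tan(-5.300°) = -0.0122, H₀ = 1.5830 rad.
Bracket: H₀ sin φ sin δ + cos φ cos δ sin H₀ = 1.5830×-0.13053×-0.09237 + 0.99144×0.99572×0.99993 = 0.019086 + 0.987128 = 1.006214.
Q̄ = (S₀/π) × [bracket] = (1235/π) × 1.006214 = 395.56 W/m².
— Configuration B (φ=-7.5°):
Solar longitude: λ_s = 360° × (36 − 47)/255.00 = -15.529°, i.e. -15.529° + 360° = 344.471°.
sin δ = sin 25.40° × sin 344.471° = -0.11484, so δ = -6.594°.
cos H₀ = −tan(-7.5°) tan(-6.594°) = -0.0152, H₀ = 1.5860 rad.
Bracket: H₀ sin φ sin δ + cos φ cos δ sin H₀ = 1.5860×-0.13053×-0.11484 + 0.99144×0.99338×0.99988 = 0.023774 + 0.984758 = 1.008532.
Q̄ = (S₀/π) × [bracket] = (1235/π) × 1.008532 = 396.47 W/m².
Ratio Q̄_A / Q̄_B = 395.56 / 396.47 = 0.9977.

Q̄_A / Q̄_B ≈ 0.998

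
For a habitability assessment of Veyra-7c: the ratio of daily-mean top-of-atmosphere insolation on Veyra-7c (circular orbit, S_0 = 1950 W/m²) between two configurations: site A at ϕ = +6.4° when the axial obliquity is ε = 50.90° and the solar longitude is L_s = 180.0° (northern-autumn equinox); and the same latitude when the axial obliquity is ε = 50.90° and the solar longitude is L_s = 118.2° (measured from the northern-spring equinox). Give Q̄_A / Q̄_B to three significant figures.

Q̄_A / Q̄_B ≈ 1.17

— Configuration A (ϕ=+6.4°):
Solar declination: sin δ = sin ε · sin L_s = sin 50.90° × sin 180.0° = 0.00000, so δ = +0.000°.
cos h₀ = −tan(+6.4°) tan(+0.000°) = -0.0000, h₀ = 1.5708 rad.
Bracket: h₀ sin ϕ sin δ + cos ϕ cos δ sin h₀ = 1.5708×0.11147×0.00000 + 0.99377×1.00000×1.00000 = 0.000000 + 0.993770 = 0.993770.
Q̄ = (S_0/π) × [bracket] = (1950/π) × 0.993770 = 616.84 W/m².
— Configuration B (ϕ=+6.4°):
Solar declination: sin δ = sin ε · sin L_s = sin 50.90° × sin 118.2° = 0.68393, so δ = +43.152°.
cos h₀ = −tan(+6.4°) tan(+43.152°) = -0.1052, h₀ = 1.6761 rad.
Bracket: h₀ sin ϕ sin δ + cos ϕ cos δ sin h₀ = 1.6761×0.11147×0.68393 + 0.99377×0.72955×0.99446 = 0.127782 + 0.720988 = 0.848770.
Q̄ = (S_0/π) × [bracket] = (1950/π) × 0.848770 = 526.84 W/m².
Ratio Q̄_A / Q̄_B = 616.84 / 526.84 = 1.171.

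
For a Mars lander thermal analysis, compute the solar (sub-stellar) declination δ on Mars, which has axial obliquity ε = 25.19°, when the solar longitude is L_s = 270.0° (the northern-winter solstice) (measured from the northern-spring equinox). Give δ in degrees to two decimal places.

δ = -25.19°

sin δ = sin ε · sin L_s = sin 25.19° × sin 270.0° = -0.425621.
δ = arcsin(-0.425621) = -25.19°.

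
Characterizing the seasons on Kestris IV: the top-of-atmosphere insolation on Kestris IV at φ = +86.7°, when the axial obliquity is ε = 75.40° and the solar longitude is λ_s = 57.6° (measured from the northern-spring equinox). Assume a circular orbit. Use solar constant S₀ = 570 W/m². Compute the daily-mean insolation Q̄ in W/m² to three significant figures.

Solar declination: sin δ = sin ε · sin λ_s = sin 75.40° × sin 57.6° = 0.81706, so δ = +54.792°.
cos H₀ = −tan(+86.7°) tan(+54.792°) = -24.5782 ≤ −1 ⇒ polar day, H₀ = π.
Bracket: H₀ sin φ sin δ + cos φ cos δ sin H₀ = 3.1416×0.99834×0.81706 + 0.05756×0.57655×0.00000 = 2.562615 + 0.000000 = 2.562615.
Q̄ = (S₀/π) × [bracket] = (570/π) × 2.562615 = 465.0 W/m².

Q̄ ≈ 465 W/m²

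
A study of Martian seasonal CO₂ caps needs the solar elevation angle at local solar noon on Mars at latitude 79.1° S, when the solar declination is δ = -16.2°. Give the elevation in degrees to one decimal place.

At local noon the hour angle is zero, so the zenith angle equals |ϕ − δ| = |-79.1° − (-16.200°)| = 62.900°.
Elevation = 90° − 62.900° = 27.1°.

27.1°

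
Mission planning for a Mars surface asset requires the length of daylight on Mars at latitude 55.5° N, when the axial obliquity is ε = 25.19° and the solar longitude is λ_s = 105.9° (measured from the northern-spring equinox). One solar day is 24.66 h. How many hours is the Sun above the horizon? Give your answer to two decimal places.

17.91 h

Solar declination: sin δ = sin ε · sin λ_s = sin 25.19° × sin 105.9° = 0.40934, so δ = +24.163°.
cos H₀ = −tan φ · tan δ = −tan(+55.5°) × tan(+24.163°) = -0.6528, so H₀ = 2.2821 rad = 130.75°.
Daylight = 2H₀/(2π) × 24.66 h = (2.2821/π) × 24.66 = 17.91 h.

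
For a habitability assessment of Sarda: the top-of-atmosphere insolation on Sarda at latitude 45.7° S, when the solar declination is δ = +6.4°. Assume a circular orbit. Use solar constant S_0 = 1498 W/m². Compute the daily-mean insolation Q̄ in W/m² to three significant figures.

cos h₀ = −tan(-45.7°) tan(+6.400°) = 0.1149, h₀ = 1.4556 rad.
Bracket: h₀ sin ϕ sin δ + cos ϕ cos δ sin h₀ = 1.4556×-0.71569×0.11147 + 0.69842×0.99377×0.99337 = -0.116125 + 0.689467 = 0.573342.
Q̄ = (S_0/π) × [bracket] = (1498/π) × 0.573342 = 273.4 W/m².

Q̄ ≈ 273 W/m²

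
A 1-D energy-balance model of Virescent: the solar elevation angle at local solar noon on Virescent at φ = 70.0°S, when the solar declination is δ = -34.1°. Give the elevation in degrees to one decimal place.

At local noon the hour angle is zero, so the zenith angle equals |φ − δ| = |-70.0° − (-34.100°)| = 35.900°.
Elevation = 90° − 35.900° = 54.1°.

54.1°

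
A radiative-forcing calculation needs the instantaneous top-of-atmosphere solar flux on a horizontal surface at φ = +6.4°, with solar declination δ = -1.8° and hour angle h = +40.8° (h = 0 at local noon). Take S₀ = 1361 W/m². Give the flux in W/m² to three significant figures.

1.02e+03 W/m²

cos θ_z = sin φ sin δ + cos φ cos δ cos h = -0.003501 + 0.751906 = 0.748405.
Flux = S₀ · cos θ_z = 1361 × 0.748405 = 1019 W/m².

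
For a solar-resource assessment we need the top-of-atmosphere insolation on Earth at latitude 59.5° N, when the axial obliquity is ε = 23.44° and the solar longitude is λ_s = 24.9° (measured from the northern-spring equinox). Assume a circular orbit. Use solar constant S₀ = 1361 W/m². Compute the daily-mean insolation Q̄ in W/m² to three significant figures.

Solar declination: sin δ = sin ε · sin λ_s = sin 23.44° × sin 24.9° = 0.16748, so δ = +9.642°.
cos H₀ = −tan(+59.5°) tan(+9.642°) = -0.2884, H₀ = 1.8634 rad.
Bracket: H₀ sin φ sin δ + cos φ cos δ sin H₀ = 1.8634×0.86163×0.16748 + 0.50754×0.98587×0.95751 = 0.268899 + 0.479108 = 0.748007.
Q̄ = (S₀/π) × [bracket] = (1361/π) × 0.748007 = 324.1 W/m².

Q̄ ≈ 324 W/m²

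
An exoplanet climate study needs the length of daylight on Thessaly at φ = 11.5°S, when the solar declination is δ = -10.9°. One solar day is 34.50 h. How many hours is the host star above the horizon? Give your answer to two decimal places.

17.68 h

cos H₀ = −tan φ · tan δ = −tan(-11.5°) × tan(-10.900°) = -0.0392, so H₀ = 1.6100 rad = 92.25°.
Daylight = 2H₀/(2π) × 34.50 h = (1.6100/π) × 34.50 = 17.68 h.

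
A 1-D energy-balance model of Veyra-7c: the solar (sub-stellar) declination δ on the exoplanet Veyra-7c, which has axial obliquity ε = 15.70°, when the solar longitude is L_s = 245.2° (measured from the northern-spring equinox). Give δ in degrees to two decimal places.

sin δ = sin ε · sin L_s = sin 15.70° × sin 245.2° = -0.245645.
δ = arcsin(-0.245645) = -14.22°.

δ = -14.22°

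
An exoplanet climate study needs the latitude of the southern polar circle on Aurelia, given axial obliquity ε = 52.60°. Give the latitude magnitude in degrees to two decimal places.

37.40°

The polar circle is the lowest latitude that experiences at least one full rotation of continuous darkness at the northern-summer solstice; it lies at |φ| = 90° − ε = 90° − 52.60° = 37.40°.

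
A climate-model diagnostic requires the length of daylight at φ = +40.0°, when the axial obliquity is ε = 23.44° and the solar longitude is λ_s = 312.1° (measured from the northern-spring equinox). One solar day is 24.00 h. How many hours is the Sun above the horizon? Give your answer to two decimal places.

10.00 h

Solar declination: sin δ = sin ε · sin λ_s = sin 23.44° × sin 312.1° = -0.29515, so δ = -17.166°.
cos H₀ = −tan φ · tan δ = −tan(+40.0°) × tan(-17.166°) = 0.2592, so H₀ = 1.3086 rad = 74.98°.
Daylight = 2H₀/(2π) × 24.00 h = (1.3086/π) × 24.00 = 10.00 h.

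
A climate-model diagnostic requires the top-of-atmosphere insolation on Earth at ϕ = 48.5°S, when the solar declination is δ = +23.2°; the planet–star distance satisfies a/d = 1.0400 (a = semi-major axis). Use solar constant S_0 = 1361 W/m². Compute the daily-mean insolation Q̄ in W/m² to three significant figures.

Q̄ ≈ 102 W/m²

cos h₀ = −tan(-48.5°) tan(+23.200°) = 0.4844, h₀ = 1.0651 rad.
Bracket: h₀ sin ϕ sin δ + cos ϕ cos δ sin h₀ = 1.0651×-0.74896×0.39394 + 0.66262×0.91914×0.87482 = -0.314253 + 0.532801 = 0.218548.
Inverse-square distance factor (a/d)² = 1.0400² = 1.081600.
Q̄ = (S_0/π) × 1.081600 × [bracket] = (1361/π) × 1.081600 × 0.218548 = 102.4 W/m².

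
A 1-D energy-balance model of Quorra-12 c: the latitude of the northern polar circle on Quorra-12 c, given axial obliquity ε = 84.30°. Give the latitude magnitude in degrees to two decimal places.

The polar circle is the lowest latitude that experiences at least one full rotation of continuous daylight at the northern-summer solstice; it lies at |φ| = 90° − ε = 90° − 84.30° = 5.70°.

5.70°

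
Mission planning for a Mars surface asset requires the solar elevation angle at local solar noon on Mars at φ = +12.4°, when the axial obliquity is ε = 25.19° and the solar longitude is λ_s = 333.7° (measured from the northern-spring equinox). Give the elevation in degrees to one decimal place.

66.7°

Solar declination: sin δ = sin ε · sin λ_s = sin 25.19° × sin 333.7° = -0.18858, so δ = -10.870°.
At local noon the hour angle is zero, so the zenith angle equals |φ − δ| = |+12.4° − (-10.870°)| = 23.270°.
Elevation = 90° − 23.270° = 66.7°.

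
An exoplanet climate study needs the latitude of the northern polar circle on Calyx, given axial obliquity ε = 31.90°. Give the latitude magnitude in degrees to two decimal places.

58.10°

The polar circle is the lowest latitude that experiences at least one full rotation of continuous daylight at the northern-summer solstice; it lies at |φ| = 90° − ε = 90° − 31.90° = 58.10°.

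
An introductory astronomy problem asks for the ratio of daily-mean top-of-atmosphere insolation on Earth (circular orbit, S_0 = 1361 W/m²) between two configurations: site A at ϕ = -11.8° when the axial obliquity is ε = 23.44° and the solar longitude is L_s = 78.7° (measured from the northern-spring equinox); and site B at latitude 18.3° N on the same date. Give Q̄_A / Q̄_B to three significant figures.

Q̄_A / Q̄_B ≈ 0.725

— Configuration A (ϕ=-11.8°):
Solar declination: sin δ = sin ε · sin L_s = sin 23.44° × sin 78.7° = 0.39008, so δ = +22.959°.
cos h₀ = −tan(-11.8°) tan(+22.959°) = 0.0885, h₀ = 1.4822 rad.
Bracket: h₀ sin ϕ sin δ + cos ϕ cos δ sin h₀ = 1.4822×-0.20450×0.39008 + 0.97887×0.92078×0.99608 = -0.118237 + 0.897791 = 0.779554.
Q̄ = (S_0/π) × [bracket] = (1361/π) × 0.779554 = 337.72 W/m².
— Configuration B (ϕ=+18.3°):
cos h₀ = −tan(+18.3°) tan(+22.959°) = -0.1401, h₀ = 1.7114 rad.
Bracket: h₀ sin ϕ sin δ + cos ϕ cos δ sin h₀ = 1.7114×0.31399×0.39008 + 0.94943×0.92078×0.99014 = 0.209614 + 0.865596 = 1.075210.
Q̄ = (S_0/π) × [bracket] = (1361/π) × 1.075210 = 465.80 W/m².
Ratio Q̄_A / Q̄_B = 337.72 / 465.80 = 0.7250.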